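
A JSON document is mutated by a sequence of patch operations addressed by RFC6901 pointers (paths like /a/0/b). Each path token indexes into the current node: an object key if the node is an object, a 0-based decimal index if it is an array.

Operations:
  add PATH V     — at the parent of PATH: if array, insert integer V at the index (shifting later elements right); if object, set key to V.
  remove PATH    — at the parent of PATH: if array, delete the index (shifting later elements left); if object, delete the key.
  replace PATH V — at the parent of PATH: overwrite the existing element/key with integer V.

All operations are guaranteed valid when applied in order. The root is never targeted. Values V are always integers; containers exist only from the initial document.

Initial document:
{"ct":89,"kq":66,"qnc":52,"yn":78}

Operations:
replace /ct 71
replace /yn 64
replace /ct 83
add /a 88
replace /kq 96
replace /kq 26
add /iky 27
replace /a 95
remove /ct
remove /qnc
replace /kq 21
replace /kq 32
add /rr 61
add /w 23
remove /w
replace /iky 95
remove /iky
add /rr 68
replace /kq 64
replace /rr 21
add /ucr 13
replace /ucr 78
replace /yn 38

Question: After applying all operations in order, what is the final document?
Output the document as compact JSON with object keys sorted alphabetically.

Answer: {"a":95,"kq":64,"rr":21,"ucr":78,"yn":38}

Derivation:
After op 1 (replace /ct 71): {"ct":71,"kq":66,"qnc":52,"yn":78}
After op 2 (replace /yn 64): {"ct":71,"kq":66,"qnc":52,"yn":64}
After op 3 (replace /ct 83): {"ct":83,"kq":66,"qnc":52,"yn":64}
After op 4 (add /a 88): {"a":88,"ct":83,"kq":66,"qnc":52,"yn":64}
After op 5 (replace /kq 96): {"a":88,"ct":83,"kq":96,"qnc":52,"yn":64}
After op 6 (replace /kq 26): {"a":88,"ct":83,"kq":26,"qnc":52,"yn":64}
After op 7 (add /iky 27): {"a":88,"ct":83,"iky":27,"kq":26,"qnc":52,"yn":64}
After op 8 (replace /a 95): {"a":95,"ct":83,"iky":27,"kq":26,"qnc":52,"yn":64}
After op 9 (remove /ct): {"a":95,"iky":27,"kq":26,"qnc":52,"yn":64}
After op 10 (remove /qnc): {"a":95,"iky":27,"kq":26,"yn":64}
After op 11 (replace /kq 21): {"a":95,"iky":27,"kq":21,"yn":64}
After op 12 (replace /kq 32): {"a":95,"iky":27,"kq":32,"yn":64}
After op 13 (add /rr 61): {"a":95,"iky":27,"kq":32,"rr":61,"yn":64}
After op 14 (add /w 23): {"a":95,"iky":27,"kq":32,"rr":61,"w":23,"yn":64}
After op 15 (remove /w): {"a":95,"iky":27,"kq":32,"rr":61,"yn":64}
After op 16 (replace /iky 95): {"a":95,"iky":95,"kq":32,"rr":61,"yn":64}
After op 17 (remove /iky): {"a":95,"kq":32,"rr":61,"yn":64}
After op 18 (add /rr 68): {"a":95,"kq":32,"rr":68,"yn":64}
After op 19 (replace /kq 64): {"a":95,"kq":64,"rr":68,"yn":64}
After op 20 (replace /rr 21): {"a":95,"kq":64,"rr":21,"yn":64}
After op 21 (add /ucr 13): {"a":95,"kq":64,"rr":21,"ucr":13,"yn":64}
After op 22 (replace /ucr 78): {"a":95,"kq":64,"rr":21,"ucr":78,"yn":64}
After op 23 (replace /yn 38): {"a":95,"kq":64,"rr":21,"ucr":78,"yn":38}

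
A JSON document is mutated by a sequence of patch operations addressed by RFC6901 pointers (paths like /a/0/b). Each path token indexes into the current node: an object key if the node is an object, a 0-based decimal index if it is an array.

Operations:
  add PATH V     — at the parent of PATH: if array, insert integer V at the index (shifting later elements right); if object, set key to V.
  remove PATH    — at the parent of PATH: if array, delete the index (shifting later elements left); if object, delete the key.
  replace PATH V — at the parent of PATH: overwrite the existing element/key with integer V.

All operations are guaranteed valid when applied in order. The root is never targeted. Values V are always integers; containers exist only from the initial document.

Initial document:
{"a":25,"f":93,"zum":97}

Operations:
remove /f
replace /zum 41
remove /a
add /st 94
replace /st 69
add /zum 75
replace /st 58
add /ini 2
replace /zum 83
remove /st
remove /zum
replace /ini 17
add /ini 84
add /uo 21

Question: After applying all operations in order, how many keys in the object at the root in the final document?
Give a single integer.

After op 1 (remove /f): {"a":25,"zum":97}
After op 2 (replace /zum 41): {"a":25,"zum":41}
After op 3 (remove /a): {"zum":41}
After op 4 (add /st 94): {"st":94,"zum":41}
After op 5 (replace /st 69): {"st":69,"zum":41}
After op 6 (add /zum 75): {"st":69,"zum":75}
After op 7 (replace /st 58): {"st":58,"zum":75}
After op 8 (add /ini 2): {"ini":2,"st":58,"zum":75}
After op 9 (replace /zum 83): {"ini":2,"st":58,"zum":83}
After op 10 (remove /st): {"ini":2,"zum":83}
After op 11 (remove /zum): {"ini":2}
After op 12 (replace /ini 17): {"ini":17}
After op 13 (add /ini 84): {"ini":84}
After op 14 (add /uo 21): {"ini":84,"uo":21}
Size at the root: 2

Answer: 2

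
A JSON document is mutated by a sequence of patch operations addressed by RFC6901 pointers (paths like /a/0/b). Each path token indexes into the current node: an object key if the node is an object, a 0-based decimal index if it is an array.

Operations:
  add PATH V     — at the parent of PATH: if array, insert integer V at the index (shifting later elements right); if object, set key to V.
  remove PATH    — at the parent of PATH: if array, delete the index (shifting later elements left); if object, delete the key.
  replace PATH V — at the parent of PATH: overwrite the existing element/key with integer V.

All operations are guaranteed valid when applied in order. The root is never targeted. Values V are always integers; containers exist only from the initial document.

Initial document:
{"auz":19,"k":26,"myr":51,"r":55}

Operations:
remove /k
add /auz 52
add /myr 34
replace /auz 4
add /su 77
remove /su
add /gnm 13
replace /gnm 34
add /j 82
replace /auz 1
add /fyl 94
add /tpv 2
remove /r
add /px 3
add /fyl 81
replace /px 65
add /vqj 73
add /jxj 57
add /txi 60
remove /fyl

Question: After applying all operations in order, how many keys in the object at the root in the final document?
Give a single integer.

Answer: 9

Derivation:
After op 1 (remove /k): {"auz":19,"myr":51,"r":55}
After op 2 (add /auz 52): {"auz":52,"myr":51,"r":55}
After op 3 (add /myr 34): {"auz":52,"myr":34,"r":55}
After op 4 (replace /auz 4): {"auz":4,"myr":34,"r":55}
After op 5 (add /su 77): {"auz":4,"myr":34,"r":55,"su":77}
After op 6 (remove /su): {"auz":4,"myr":34,"r":55}
After op 7 (add /gnm 13): {"auz":4,"gnm":13,"myr":34,"r":55}
After op 8 (replace /gnm 34): {"auz":4,"gnm":34,"myr":34,"r":55}
After op 9 (add /j 82): {"auz":4,"gnm":34,"j":82,"myr":34,"r":55}
After op 10 (replace /auz 1): {"auz":1,"gnm":34,"j":82,"myr":34,"r":55}
After op 11 (add /fyl 94): {"auz":1,"fyl":94,"gnm":34,"j":82,"myr":34,"r":55}
After op 12 (add /tpv 2): {"auz":1,"fyl":94,"gnm":34,"j":82,"myr":34,"r":55,"tpv":2}
After op 13 (remove /r): {"auz":1,"fyl":94,"gnm":34,"j":82,"myr":34,"tpv":2}
After op 14 (add /px 3): {"auz":1,"fyl":94,"gnm":34,"j":82,"myr":34,"px":3,"tpv":2}
After op 15 (add /fyl 81): {"auz":1,"fyl":81,"gnm":34,"j":82,"myr":34,"px":3,"tpv":2}
After op 16 (replace /px 65): {"auz":1,"fyl":81,"gnm":34,"j":82,"myr":34,"px":65,"tpv":2}
After op 17 (add /vqj 73): {"auz":1,"fyl":81,"gnm":34,"j":82,"myr":34,"px":65,"tpv":2,"vqj":73}
After op 18 (add /jxj 57): {"auz":1,"fyl":81,"gnm":34,"j":82,"jxj":57,"myr":34,"px":65,"tpv":2,"vqj":73}
After op 19 (add /txi 60): {"auz":1,"fyl":81,"gnm":34,"j":82,"jxj":57,"myr":34,"px":65,"tpv":2,"txi":60,"vqj":73}
After op 20 (remove /fyl): {"auz":1,"gnm":34,"j":82,"jxj":57,"myr":34,"px":65,"tpv":2,"txi":60,"vqj":73}
Size at the root: 9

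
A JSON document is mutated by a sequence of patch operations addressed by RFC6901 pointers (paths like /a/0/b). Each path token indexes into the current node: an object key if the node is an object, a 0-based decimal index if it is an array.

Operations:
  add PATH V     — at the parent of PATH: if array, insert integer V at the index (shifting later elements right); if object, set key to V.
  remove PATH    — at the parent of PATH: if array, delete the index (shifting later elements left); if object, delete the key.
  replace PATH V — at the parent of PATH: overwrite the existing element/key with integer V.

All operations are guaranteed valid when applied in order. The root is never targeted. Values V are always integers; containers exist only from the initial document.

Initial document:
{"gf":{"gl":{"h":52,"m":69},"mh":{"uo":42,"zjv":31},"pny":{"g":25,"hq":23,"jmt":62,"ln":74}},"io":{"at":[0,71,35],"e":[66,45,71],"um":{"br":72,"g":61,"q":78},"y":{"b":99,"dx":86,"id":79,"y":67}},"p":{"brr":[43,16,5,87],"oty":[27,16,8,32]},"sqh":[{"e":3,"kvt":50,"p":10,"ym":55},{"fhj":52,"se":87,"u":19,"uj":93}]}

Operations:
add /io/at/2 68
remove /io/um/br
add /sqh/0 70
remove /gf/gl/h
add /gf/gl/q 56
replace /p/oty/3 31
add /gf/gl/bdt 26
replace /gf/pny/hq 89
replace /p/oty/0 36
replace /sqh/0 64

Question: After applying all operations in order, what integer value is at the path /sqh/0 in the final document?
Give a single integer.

Answer: 64

Derivation:
After op 1 (add /io/at/2 68): {"gf":{"gl":{"h":52,"m":69},"mh":{"uo":42,"zjv":31},"pny":{"g":25,"hq":23,"jmt":62,"ln":74}},"io":{"at":[0,71,68,35],"e":[66,45,71],"um":{"br":72,"g":61,"q":78},"y":{"b":99,"dx":86,"id":79,"y":67}},"p":{"brr":[43,16,5,87],"oty":[27,16,8,32]},"sqh":[{"e":3,"kvt":50,"p":10,"ym":55},{"fhj":52,"se":87,"u":19,"uj":93}]}
After op 2 (remove /io/um/br): {"gf":{"gl":{"h":52,"m":69},"mh":{"uo":42,"zjv":31},"pny":{"g":25,"hq":23,"jmt":62,"ln":74}},"io":{"at":[0,71,68,35],"e":[66,45,71],"um":{"g":61,"q":78},"y":{"b":99,"dx":86,"id":79,"y":67}},"p":{"brr":[43,16,5,87],"oty":[27,16,8,32]},"sqh":[{"e":3,"kvt":50,"p":10,"ym":55},{"fhj":52,"se":87,"u":19,"uj":93}]}
After op 3 (add /sqh/0 70): {"gf":{"gl":{"h":52,"m":69},"mh":{"uo":42,"zjv":31},"pny":{"g":25,"hq":23,"jmt":62,"ln":74}},"io":{"at":[0,71,68,35],"e":[66,45,71],"um":{"g":61,"q":78},"y":{"b":99,"dx":86,"id":79,"y":67}},"p":{"brr":[43,16,5,87],"oty":[27,16,8,32]},"sqh":[70,{"e":3,"kvt":50,"p":10,"ym":55},{"fhj":52,"se":87,"u":19,"uj":93}]}
After op 4 (remove /gf/gl/h): {"gf":{"gl":{"m":69},"mh":{"uo":42,"zjv":31},"pny":{"g":25,"hq":23,"jmt":62,"ln":74}},"io":{"at":[0,71,68,35],"e":[66,45,71],"um":{"g":61,"q":78},"y":{"b":99,"dx":86,"id":79,"y":67}},"p":{"brr":[43,16,5,87],"oty":[27,16,8,32]},"sqh":[70,{"e":3,"kvt":50,"p":10,"ym":55},{"fhj":52,"se":87,"u":19,"uj":93}]}
After op 5 (add /gf/gl/q 56): {"gf":{"gl":{"m":69,"q":56},"mh":{"uo":42,"zjv":31},"pny":{"g":25,"hq":23,"jmt":62,"ln":74}},"io":{"at":[0,71,68,35],"e":[66,45,71],"um":{"g":61,"q":78},"y":{"b":99,"dx":86,"id":79,"y":67}},"p":{"brr":[43,16,5,87],"oty":[27,16,8,32]},"sqh":[70,{"e":3,"kvt":50,"p":10,"ym":55},{"fhj":52,"se":87,"u":19,"uj":93}]}
After op 6 (replace /p/oty/3 31): {"gf":{"gl":{"m":69,"q":56},"mh":{"uo":42,"zjv":31},"pny":{"g":25,"hq":23,"jmt":62,"ln":74}},"io":{"at":[0,71,68,35],"e":[66,45,71],"um":{"g":61,"q":78},"y":{"b":99,"dx":86,"id":79,"y":67}},"p":{"brr":[43,16,5,87],"oty":[27,16,8,31]},"sqh":[70,{"e":3,"kvt":50,"p":10,"ym":55},{"fhj":52,"se":87,"u":19,"uj":93}]}
After op 7 (add /gf/gl/bdt 26): {"gf":{"gl":{"bdt":26,"m":69,"q":56},"mh":{"uo":42,"zjv":31},"pny":{"g":25,"hq":23,"jmt":62,"ln":74}},"io":{"at":[0,71,68,35],"e":[66,45,71],"um":{"g":61,"q":78},"y":{"b":99,"dx":86,"id":79,"y":67}},"p":{"brr":[43,16,5,87],"oty":[27,16,8,31]},"sqh":[70,{"e":3,"kvt":50,"p":10,"ym":55},{"fhj":52,"se":87,"u":19,"uj":93}]}
After op 8 (replace /gf/pny/hq 89): {"gf":{"gl":{"bdt":26,"m":69,"q":56},"mh":{"uo":42,"zjv":31},"pny":{"g":25,"hq":89,"jmt":62,"ln":74}},"io":{"at":[0,71,68,35],"e":[66,45,71],"um":{"g":61,"q":78},"y":{"b":99,"dx":86,"id":79,"y":67}},"p":{"brr":[43,16,5,87],"oty":[27,16,8,31]},"sqh":[70,{"e":3,"kvt":50,"p":10,"ym":55},{"fhj":52,"se":87,"u":19,"uj":93}]}
After op 9 (replace /p/oty/0 36): {"gf":{"gl":{"bdt":26,"m":69,"q":56},"mh":{"uo":42,"zjv":31},"pny":{"g":25,"hq":89,"jmt":62,"ln":74}},"io":{"at":[0,71,68,35],"e":[66,45,71],"um":{"g":61,"q":78},"y":{"b":99,"dx":86,"id":79,"y":67}},"p":{"brr":[43,16,5,87],"oty":[36,16,8,31]},"sqh":[70,{"e":3,"kvt":50,"p":10,"ym":55},{"fhj":52,"se":87,"u":19,"uj":93}]}
After op 10 (replace /sqh/0 64): {"gf":{"gl":{"bdt":26,"m":69,"q":56},"mh":{"uo":42,"zjv":31},"pny":{"g":25,"hq":89,"jmt":62,"ln":74}},"io":{"at":[0,71,68,35],"e":[66,45,71],"um":{"g":61,"q":78},"y":{"b":99,"dx":86,"id":79,"y":67}},"p":{"brr":[43,16,5,87],"oty":[36,16,8,31]},"sqh":[64,{"e":3,"kvt":50,"p":10,"ym":55},{"fhj":52,"se":87,"u":19,"uj":93}]}
Value at /sqh/0: 64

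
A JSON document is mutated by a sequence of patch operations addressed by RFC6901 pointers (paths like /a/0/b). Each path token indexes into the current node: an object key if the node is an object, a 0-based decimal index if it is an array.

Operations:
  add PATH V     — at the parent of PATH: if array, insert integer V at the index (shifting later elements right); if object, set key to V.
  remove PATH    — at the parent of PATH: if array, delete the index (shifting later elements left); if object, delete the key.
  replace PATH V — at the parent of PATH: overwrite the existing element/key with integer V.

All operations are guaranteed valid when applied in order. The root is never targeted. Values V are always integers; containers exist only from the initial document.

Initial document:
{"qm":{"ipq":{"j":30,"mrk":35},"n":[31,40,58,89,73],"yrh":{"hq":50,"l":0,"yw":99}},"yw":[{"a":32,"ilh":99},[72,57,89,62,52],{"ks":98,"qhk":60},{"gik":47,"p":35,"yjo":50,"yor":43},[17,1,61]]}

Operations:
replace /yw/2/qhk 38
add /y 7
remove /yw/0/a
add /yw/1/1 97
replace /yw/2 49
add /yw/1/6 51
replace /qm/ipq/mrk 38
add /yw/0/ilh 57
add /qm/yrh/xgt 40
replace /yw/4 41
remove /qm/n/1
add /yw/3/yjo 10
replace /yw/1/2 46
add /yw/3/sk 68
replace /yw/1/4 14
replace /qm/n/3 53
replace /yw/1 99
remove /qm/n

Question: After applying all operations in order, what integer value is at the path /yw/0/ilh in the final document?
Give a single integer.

Answer: 57

Derivation:
After op 1 (replace /yw/2/qhk 38): {"qm":{"ipq":{"j":30,"mrk":35},"n":[31,40,58,89,73],"yrh":{"hq":50,"l":0,"yw":99}},"yw":[{"a":32,"ilh":99},[72,57,89,62,52],{"ks":98,"qhk":38},{"gik":47,"p":35,"yjo":50,"yor":43},[17,1,61]]}
After op 2 (add /y 7): {"qm":{"ipq":{"j":30,"mrk":35},"n":[31,40,58,89,73],"yrh":{"hq":50,"l":0,"yw":99}},"y":7,"yw":[{"a":32,"ilh":99},[72,57,89,62,52],{"ks":98,"qhk":38},{"gik":47,"p":35,"yjo":50,"yor":43},[17,1,61]]}
After op 3 (remove /yw/0/a): {"qm":{"ipq":{"j":30,"mrk":35},"n":[31,40,58,89,73],"yrh":{"hq":50,"l":0,"yw":99}},"y":7,"yw":[{"ilh":99},[72,57,89,62,52],{"ks":98,"qhk":38},{"gik":47,"p":35,"yjo":50,"yor":43},[17,1,61]]}
After op 4 (add /yw/1/1 97): {"qm":{"ipq":{"j":30,"mrk":35},"n":[31,40,58,89,73],"yrh":{"hq":50,"l":0,"yw":99}},"y":7,"yw":[{"ilh":99},[72,97,57,89,62,52],{"ks":98,"qhk":38},{"gik":47,"p":35,"yjo":50,"yor":43},[17,1,61]]}
After op 5 (replace /yw/2 49): {"qm":{"ipq":{"j":30,"mrk":35},"n":[31,40,58,89,73],"yrh":{"hq":50,"l":0,"yw":99}},"y":7,"yw":[{"ilh":99},[72,97,57,89,62,52],49,{"gik":47,"p":35,"yjo":50,"yor":43},[17,1,61]]}
After op 6 (add /yw/1/6 51): {"qm":{"ipq":{"j":30,"mrk":35},"n":[31,40,58,89,73],"yrh":{"hq":50,"l":0,"yw":99}},"y":7,"yw":[{"ilh":99},[72,97,57,89,62,52,51],49,{"gik":47,"p":35,"yjo":50,"yor":43},[17,1,61]]}
After op 7 (replace /qm/ipq/mrk 38): {"qm":{"ipq":{"j":30,"mrk":38},"n":[31,40,58,89,73],"yrh":{"hq":50,"l":0,"yw":99}},"y":7,"yw":[{"ilh":99},[72,97,57,89,62,52,51],49,{"gik":47,"p":35,"yjo":50,"yor":43},[17,1,61]]}
After op 8 (add /yw/0/ilh 57): {"qm":{"ipq":{"j":30,"mrk":38},"n":[31,40,58,89,73],"yrh":{"hq":50,"l":0,"yw":99}},"y":7,"yw":[{"ilh":57},[72,97,57,89,62,52,51],49,{"gik":47,"p":35,"yjo":50,"yor":43},[17,1,61]]}
After op 9 (add /qm/yrh/xgt 40): {"qm":{"ipq":{"j":30,"mrk":38},"n":[31,40,58,89,73],"yrh":{"hq":50,"l":0,"xgt":40,"yw":99}},"y":7,"yw":[{"ilh":57},[72,97,57,89,62,52,51],49,{"gik":47,"p":35,"yjo":50,"yor":43},[17,1,61]]}
After op 10 (replace /yw/4 41): {"qm":{"ipq":{"j":30,"mrk":38},"n":[31,40,58,89,73],"yrh":{"hq":50,"l":0,"xgt":40,"yw":99}},"y":7,"yw":[{"ilh":57},[72,97,57,89,62,52,51],49,{"gik":47,"p":35,"yjo":50,"yor":43},41]}
After op 11 (remove /qm/n/1): {"qm":{"ipq":{"j":30,"mrk":38},"n":[31,58,89,73],"yrh":{"hq":50,"l":0,"xgt":40,"yw":99}},"y":7,"yw":[{"ilh":57},[72,97,57,89,62,52,51],49,{"gik":47,"p":35,"yjo":50,"yor":43},41]}
After op 12 (add /yw/3/yjo 10): {"qm":{"ipq":{"j":30,"mrk":38},"n":[31,58,89,73],"yrh":{"hq":50,"l":0,"xgt":40,"yw":99}},"y":7,"yw":[{"ilh":57},[72,97,57,89,62,52,51],49,{"gik":47,"p":35,"yjo":10,"yor":43},41]}
After op 13 (replace /yw/1/2 46): {"qm":{"ipq":{"j":30,"mrk":38},"n":[31,58,89,73],"yrh":{"hq":50,"l":0,"xgt":40,"yw":99}},"y":7,"yw":[{"ilh":57},[72,97,46,89,62,52,51],49,{"gik":47,"p":35,"yjo":10,"yor":43},41]}
After op 14 (add /yw/3/sk 68): {"qm":{"ipq":{"j":30,"mrk":38},"n":[31,58,89,73],"yrh":{"hq":50,"l":0,"xgt":40,"yw":99}},"y":7,"yw":[{"ilh":57},[72,97,46,89,62,52,51],49,{"gik":47,"p":35,"sk":68,"yjo":10,"yor":43},41]}
After op 15 (replace /yw/1/4 14): {"qm":{"ipq":{"j":30,"mrk":38},"n":[31,58,89,73],"yrh":{"hq":50,"l":0,"xgt":40,"yw":99}},"y":7,"yw":[{"ilh":57},[72,97,46,89,14,52,51],49,{"gik":47,"p":35,"sk":68,"yjo":10,"yor":43},41]}
After op 16 (replace /qm/n/3 53): {"qm":{"ipq":{"j":30,"mrk":38},"n":[31,58,89,53],"yrh":{"hq":50,"l":0,"xgt":40,"yw":99}},"y":7,"yw":[{"ilh":57},[72,97,46,89,14,52,51],49,{"gik":47,"p":35,"sk":68,"yjo":10,"yor":43},41]}
After op 17 (replace /yw/1 99): {"qm":{"ipq":{"j":30,"mrk":38},"n":[31,58,89,53],"yrh":{"hq":50,"l":0,"xgt":40,"yw":99}},"y":7,"yw":[{"ilh":57},99,49,{"gik":47,"p":35,"sk":68,"yjo":10,"yor":43},41]}
After op 18 (remove /qm/n): {"qm":{"ipq":{"j":30,"mrk":38},"yrh":{"hq":50,"l":0,"xgt":40,"yw":99}},"y":7,"yw":[{"ilh":57},99,49,{"gik":47,"p":35,"sk":68,"yjo":10,"yor":43},41]}
Value at /yw/0/ilh: 57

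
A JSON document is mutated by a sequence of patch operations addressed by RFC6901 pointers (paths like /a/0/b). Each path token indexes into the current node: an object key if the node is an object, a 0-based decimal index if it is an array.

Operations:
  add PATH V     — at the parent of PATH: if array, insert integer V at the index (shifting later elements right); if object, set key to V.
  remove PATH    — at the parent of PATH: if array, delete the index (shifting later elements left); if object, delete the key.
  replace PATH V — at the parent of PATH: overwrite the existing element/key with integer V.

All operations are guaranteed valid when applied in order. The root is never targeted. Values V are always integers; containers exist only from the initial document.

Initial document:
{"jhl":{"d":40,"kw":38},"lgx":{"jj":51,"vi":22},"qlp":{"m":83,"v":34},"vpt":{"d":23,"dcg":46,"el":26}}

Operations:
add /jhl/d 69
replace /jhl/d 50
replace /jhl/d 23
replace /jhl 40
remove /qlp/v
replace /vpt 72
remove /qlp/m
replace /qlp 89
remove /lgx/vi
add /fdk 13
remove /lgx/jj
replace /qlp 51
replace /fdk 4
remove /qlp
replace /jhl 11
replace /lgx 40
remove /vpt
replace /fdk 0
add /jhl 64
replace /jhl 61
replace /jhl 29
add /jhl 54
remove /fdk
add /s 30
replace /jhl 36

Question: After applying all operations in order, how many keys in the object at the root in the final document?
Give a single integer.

Answer: 3

Derivation:
After op 1 (add /jhl/d 69): {"jhl":{"d":69,"kw":38},"lgx":{"jj":51,"vi":22},"qlp":{"m":83,"v":34},"vpt":{"d":23,"dcg":46,"el":26}}
After op 2 (replace /jhl/d 50): {"jhl":{"d":50,"kw":38},"lgx":{"jj":51,"vi":22},"qlp":{"m":83,"v":34},"vpt":{"d":23,"dcg":46,"el":26}}
After op 3 (replace /jhl/d 23): {"jhl":{"d":23,"kw":38},"lgx":{"jj":51,"vi":22},"qlp":{"m":83,"v":34},"vpt":{"d":23,"dcg":46,"el":26}}
After op 4 (replace /jhl 40): {"jhl":40,"lgx":{"jj":51,"vi":22},"qlp":{"m":83,"v":34},"vpt":{"d":23,"dcg":46,"el":26}}
After op 5 (remove /qlp/v): {"jhl":40,"lgx":{"jj":51,"vi":22},"qlp":{"m":83},"vpt":{"d":23,"dcg":46,"el":26}}
After op 6 (replace /vpt 72): {"jhl":40,"lgx":{"jj":51,"vi":22},"qlp":{"m":83},"vpt":72}
After op 7 (remove /qlp/m): {"jhl":40,"lgx":{"jj":51,"vi":22},"qlp":{},"vpt":72}
After op 8 (replace /qlp 89): {"jhl":40,"lgx":{"jj":51,"vi":22},"qlp":89,"vpt":72}
After op 9 (remove /lgx/vi): {"jhl":40,"lgx":{"jj":51},"qlp":89,"vpt":72}
After op 10 (add /fdk 13): {"fdk":13,"jhl":40,"lgx":{"jj":51},"qlp":89,"vpt":72}
After op 11 (remove /lgx/jj): {"fdk":13,"jhl":40,"lgx":{},"qlp":89,"vpt":72}
After op 12 (replace /qlp 51): {"fdk":13,"jhl":40,"lgx":{},"qlp":51,"vpt":72}
After op 13 (replace /fdk 4): {"fdk":4,"jhl":40,"lgx":{},"qlp":51,"vpt":72}
After op 14 (remove /qlp): {"fdk":4,"jhl":40,"lgx":{},"vpt":72}
After op 15 (replace /jhl 11): {"fdk":4,"jhl":11,"lgx":{},"vpt":72}
After op 16 (replace /lgx 40): {"fdk":4,"jhl":11,"lgx":40,"vpt":72}
After op 17 (remove /vpt): {"fdk":4,"jhl":11,"lgx":40}
After op 18 (replace /fdk 0): {"fdk":0,"jhl":11,"lgx":40}
After op 19 (add /jhl 64): {"fdk":0,"jhl":64,"lgx":40}
After op 20 (replace /jhl 61): {"fdk":0,"jhl":61,"lgx":40}
After op 21 (replace /jhl 29): {"fdk":0,"jhl":29,"lgx":40}
After op 22 (add /jhl 54): {"fdk":0,"jhl":54,"lgx":40}
After op 23 (remove /fdk): {"jhl":54,"lgx":40}
After op 24 (add /s 30): {"jhl":54,"lgx":40,"s":30}
After op 25 (replace /jhl 36): {"jhl":36,"lgx":40,"s":30}
Size at the root: 3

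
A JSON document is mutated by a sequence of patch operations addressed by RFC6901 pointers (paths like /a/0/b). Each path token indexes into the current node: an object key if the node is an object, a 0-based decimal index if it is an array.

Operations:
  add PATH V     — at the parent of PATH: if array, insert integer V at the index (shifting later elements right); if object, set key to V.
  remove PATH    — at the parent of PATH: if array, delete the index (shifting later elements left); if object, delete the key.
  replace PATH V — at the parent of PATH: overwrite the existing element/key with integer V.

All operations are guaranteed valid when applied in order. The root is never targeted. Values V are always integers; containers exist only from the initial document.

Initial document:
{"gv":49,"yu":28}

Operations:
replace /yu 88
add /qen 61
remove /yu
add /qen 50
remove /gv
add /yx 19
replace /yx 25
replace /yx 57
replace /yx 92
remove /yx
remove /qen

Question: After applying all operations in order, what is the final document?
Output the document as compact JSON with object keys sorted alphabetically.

Answer: {}

Derivation:
After op 1 (replace /yu 88): {"gv":49,"yu":88}
After op 2 (add /qen 61): {"gv":49,"qen":61,"yu":88}
After op 3 (remove /yu): {"gv":49,"qen":61}
After op 4 (add /qen 50): {"gv":49,"qen":50}
After op 5 (remove /gv): {"qen":50}
After op 6 (add /yx 19): {"qen":50,"yx":19}
After op 7 (replace /yx 25): {"qen":50,"yx":25}
After op 8 (replace /yx 57): {"qen":50,"yx":57}
After op 9 (replace /yx 92): {"qen":50,"yx":92}
After op 10 (remove /yx): {"qen":50}
After op 11 (remove /qen): {}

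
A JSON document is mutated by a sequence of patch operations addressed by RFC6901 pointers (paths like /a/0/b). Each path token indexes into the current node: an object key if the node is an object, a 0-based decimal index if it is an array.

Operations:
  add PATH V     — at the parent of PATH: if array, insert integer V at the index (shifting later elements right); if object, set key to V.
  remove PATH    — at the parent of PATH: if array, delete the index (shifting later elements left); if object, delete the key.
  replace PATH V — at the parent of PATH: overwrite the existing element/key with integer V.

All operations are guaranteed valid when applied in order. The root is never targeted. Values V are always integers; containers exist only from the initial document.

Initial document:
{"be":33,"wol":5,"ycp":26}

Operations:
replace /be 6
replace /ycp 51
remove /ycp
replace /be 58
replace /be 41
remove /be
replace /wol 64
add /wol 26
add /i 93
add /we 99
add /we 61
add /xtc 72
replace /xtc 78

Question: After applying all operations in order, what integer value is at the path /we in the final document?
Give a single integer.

After op 1 (replace /be 6): {"be":6,"wol":5,"ycp":26}
After op 2 (replace /ycp 51): {"be":6,"wol":5,"ycp":51}
After op 3 (remove /ycp): {"be":6,"wol":5}
After op 4 (replace /be 58): {"be":58,"wol":5}
After op 5 (replace /be 41): {"be":41,"wol":5}
After op 6 (remove /be): {"wol":5}
After op 7 (replace /wol 64): {"wol":64}
After op 8 (add /wol 26): {"wol":26}
After op 9 (add /i 93): {"i":93,"wol":26}
After op 10 (add /we 99): {"i":93,"we":99,"wol":26}
After op 11 (add /we 61): {"i":93,"we":61,"wol":26}
After op 12 (add /xtc 72): {"i":93,"we":61,"wol":26,"xtc":72}
After op 13 (replace /xtc 78): {"i":93,"we":61,"wol":26,"xtc":78}
Value at /we: 61

Answer: 61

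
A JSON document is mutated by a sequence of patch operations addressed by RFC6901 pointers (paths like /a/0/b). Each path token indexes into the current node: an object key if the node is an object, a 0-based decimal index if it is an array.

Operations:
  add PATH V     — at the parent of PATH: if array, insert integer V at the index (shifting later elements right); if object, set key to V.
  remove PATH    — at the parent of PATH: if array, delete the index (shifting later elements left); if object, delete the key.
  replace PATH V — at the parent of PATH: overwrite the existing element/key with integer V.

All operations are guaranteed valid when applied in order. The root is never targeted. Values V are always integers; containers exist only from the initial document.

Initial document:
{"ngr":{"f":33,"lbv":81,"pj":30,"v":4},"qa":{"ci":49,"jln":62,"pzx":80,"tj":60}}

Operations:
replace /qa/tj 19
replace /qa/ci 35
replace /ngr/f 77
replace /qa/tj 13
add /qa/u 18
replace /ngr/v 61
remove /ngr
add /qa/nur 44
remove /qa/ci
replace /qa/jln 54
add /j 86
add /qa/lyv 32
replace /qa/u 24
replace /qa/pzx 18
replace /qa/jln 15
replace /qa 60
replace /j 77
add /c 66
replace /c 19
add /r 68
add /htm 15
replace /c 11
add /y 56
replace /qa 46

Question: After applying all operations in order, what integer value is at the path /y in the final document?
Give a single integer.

After op 1 (replace /qa/tj 19): {"ngr":{"f":33,"lbv":81,"pj":30,"v":4},"qa":{"ci":49,"jln":62,"pzx":80,"tj":19}}
After op 2 (replace /qa/ci 35): {"ngr":{"f":33,"lbv":81,"pj":30,"v":4},"qa":{"ci":35,"jln":62,"pzx":80,"tj":19}}
After op 3 (replace /ngr/f 77): {"ngr":{"f":77,"lbv":81,"pj":30,"v":4},"qa":{"ci":35,"jln":62,"pzx":80,"tj":19}}
After op 4 (replace /qa/tj 13): {"ngr":{"f":77,"lbv":81,"pj":30,"v":4},"qa":{"ci":35,"jln":62,"pzx":80,"tj":13}}
After op 5 (add /qa/u 18): {"ngr":{"f":77,"lbv":81,"pj":30,"v":4},"qa":{"ci":35,"jln":62,"pzx":80,"tj":13,"u":18}}
After op 6 (replace /ngr/v 61): {"ngr":{"f":77,"lbv":81,"pj":30,"v":61},"qa":{"ci":35,"jln":62,"pzx":80,"tj":13,"u":18}}
After op 7 (remove /ngr): {"qa":{"ci":35,"jln":62,"pzx":80,"tj":13,"u":18}}
After op 8 (add /qa/nur 44): {"qa":{"ci":35,"jln":62,"nur":44,"pzx":80,"tj":13,"u":18}}
After op 9 (remove /qa/ci): {"qa":{"jln":62,"nur":44,"pzx":80,"tj":13,"u":18}}
After op 10 (replace /qa/jln 54): {"qa":{"jln":54,"nur":44,"pzx":80,"tj":13,"u":18}}
After op 11 (add /j 86): {"j":86,"qa":{"jln":54,"nur":44,"pzx":80,"tj":13,"u":18}}
After op 12 (add /qa/lyv 32): {"j":86,"qa":{"jln":54,"lyv":32,"nur":44,"pzx":80,"tj":13,"u":18}}
After op 13 (replace /qa/u 24): {"j":86,"qa":{"jln":54,"lyv":32,"nur":44,"pzx":80,"tj":13,"u":24}}
After op 14 (replace /qa/pzx 18): {"j":86,"qa":{"jln":54,"lyv":32,"nur":44,"pzx":18,"tj":13,"u":24}}
After op 15 (replace /qa/jln 15): {"j":86,"qa":{"jln":15,"lyv":32,"nur":44,"pzx":18,"tj":13,"u":24}}
After op 16 (replace /qa 60): {"j":86,"qa":60}
After op 17 (replace /j 77): {"j":77,"qa":60}
After op 18 (add /c 66): {"c":66,"j":77,"qa":60}
After op 19 (replace /c 19): {"c":19,"j":77,"qa":60}
After op 20 (add /r 68): {"c":19,"j":77,"qa":60,"r":68}
After op 21 (add /htm 15): {"c":19,"htm":15,"j":77,"qa":60,"r":68}
After op 22 (replace /c 11): {"c":11,"htm":15,"j":77,"qa":60,"r":68}
After op 23 (add /y 56): {"c":11,"htm":15,"j":77,"qa":60,"r":68,"y":56}
After op 24 (replace /qa 46): {"c":11,"htm":15,"j":77,"qa":46,"r":68,"y":56}
Value at /y: 56

Answer: 56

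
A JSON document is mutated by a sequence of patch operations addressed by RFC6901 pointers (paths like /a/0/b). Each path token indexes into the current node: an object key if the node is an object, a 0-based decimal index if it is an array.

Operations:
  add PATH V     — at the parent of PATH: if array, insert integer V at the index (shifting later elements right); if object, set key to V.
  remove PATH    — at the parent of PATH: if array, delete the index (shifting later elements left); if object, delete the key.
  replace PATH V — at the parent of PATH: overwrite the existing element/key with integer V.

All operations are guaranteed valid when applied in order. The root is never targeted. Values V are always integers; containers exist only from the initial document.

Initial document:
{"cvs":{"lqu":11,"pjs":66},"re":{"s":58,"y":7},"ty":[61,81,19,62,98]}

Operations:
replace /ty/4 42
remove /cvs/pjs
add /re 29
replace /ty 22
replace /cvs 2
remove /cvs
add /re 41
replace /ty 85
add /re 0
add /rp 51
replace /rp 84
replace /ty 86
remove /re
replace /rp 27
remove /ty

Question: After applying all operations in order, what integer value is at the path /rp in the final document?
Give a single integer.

Answer: 27

Derivation:
After op 1 (replace /ty/4 42): {"cvs":{"lqu":11,"pjs":66},"re":{"s":58,"y":7},"ty":[61,81,19,62,42]}
After op 2 (remove /cvs/pjs): {"cvs":{"lqu":11},"re":{"s":58,"y":7},"ty":[61,81,19,62,42]}
After op 3 (add /re 29): {"cvs":{"lqu":11},"re":29,"ty":[61,81,19,62,42]}
After op 4 (replace /ty 22): {"cvs":{"lqu":11},"re":29,"ty":22}
After op 5 (replace /cvs 2): {"cvs":2,"re":29,"ty":22}
After op 6 (remove /cvs): {"re":29,"ty":22}
After op 7 (add /re 41): {"re":41,"ty":22}
After op 8 (replace /ty 85): {"re":41,"ty":85}
After op 9 (add /re 0): {"re":0,"ty":85}
After op 10 (add /rp 51): {"re":0,"rp":51,"ty":85}
After op 11 (replace /rp 84): {"re":0,"rp":84,"ty":85}
After op 12 (replace /ty 86): {"re":0,"rp":84,"ty":86}
After op 13 (remove /re): {"rp":84,"ty":86}
After op 14 (replace /rp 27): {"rp":27,"ty":86}
After op 15 (remove /ty): {"rp":27}
Value at /rp: 27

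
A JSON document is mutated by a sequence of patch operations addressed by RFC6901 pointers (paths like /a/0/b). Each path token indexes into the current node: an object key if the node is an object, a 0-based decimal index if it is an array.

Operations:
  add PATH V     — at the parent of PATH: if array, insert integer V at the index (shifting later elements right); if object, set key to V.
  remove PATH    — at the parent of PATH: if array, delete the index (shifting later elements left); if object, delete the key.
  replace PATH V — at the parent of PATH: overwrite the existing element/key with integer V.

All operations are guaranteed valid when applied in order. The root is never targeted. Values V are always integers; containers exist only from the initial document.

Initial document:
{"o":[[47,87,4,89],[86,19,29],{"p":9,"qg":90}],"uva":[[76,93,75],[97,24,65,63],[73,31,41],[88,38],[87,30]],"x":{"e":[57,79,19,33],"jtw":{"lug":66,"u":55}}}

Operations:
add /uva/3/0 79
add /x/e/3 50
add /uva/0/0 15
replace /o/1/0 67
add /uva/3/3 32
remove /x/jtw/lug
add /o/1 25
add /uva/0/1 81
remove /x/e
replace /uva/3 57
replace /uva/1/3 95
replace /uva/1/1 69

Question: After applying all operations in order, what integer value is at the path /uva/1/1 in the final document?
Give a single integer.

Answer: 69

Derivation:
After op 1 (add /uva/3/0 79): {"o":[[47,87,4,89],[86,19,29],{"p":9,"qg":90}],"uva":[[76,93,75],[97,24,65,63],[73,31,41],[79,88,38],[87,30]],"x":{"e":[57,79,19,33],"jtw":{"lug":66,"u":55}}}
After op 2 (add /x/e/3 50): {"o":[[47,87,4,89],[86,19,29],{"p":9,"qg":90}],"uva":[[76,93,75],[97,24,65,63],[73,31,41],[79,88,38],[87,30]],"x":{"e":[57,79,19,50,33],"jtw":{"lug":66,"u":55}}}
After op 3 (add /uva/0/0 15): {"o":[[47,87,4,89],[86,19,29],{"p":9,"qg":90}],"uva":[[15,76,93,75],[97,24,65,63],[73,31,41],[79,88,38],[87,30]],"x":{"e":[57,79,19,50,33],"jtw":{"lug":66,"u":55}}}
After op 4 (replace /o/1/0 67): {"o":[[47,87,4,89],[67,19,29],{"p":9,"qg":90}],"uva":[[15,76,93,75],[97,24,65,63],[73,31,41],[79,88,38],[87,30]],"x":{"e":[57,79,19,50,33],"jtw":{"lug":66,"u":55}}}
After op 5 (add /uva/3/3 32): {"o":[[47,87,4,89],[67,19,29],{"p":9,"qg":90}],"uva":[[15,76,93,75],[97,24,65,63],[73,31,41],[79,88,38,32],[87,30]],"x":{"e":[57,79,19,50,33],"jtw":{"lug":66,"u":55}}}
After op 6 (remove /x/jtw/lug): {"o":[[47,87,4,89],[67,19,29],{"p":9,"qg":90}],"uva":[[15,76,93,75],[97,24,65,63],[73,31,41],[79,88,38,32],[87,30]],"x":{"e":[57,79,19,50,33],"jtw":{"u":55}}}
After op 7 (add /o/1 25): {"o":[[47,87,4,89],25,[67,19,29],{"p":9,"qg":90}],"uva":[[15,76,93,75],[97,24,65,63],[73,31,41],[79,88,38,32],[87,30]],"x":{"e":[57,79,19,50,33],"jtw":{"u":55}}}
After op 8 (add /uva/0/1 81): {"o":[[47,87,4,89],25,[67,19,29],{"p":9,"qg":90}],"uva":[[15,81,76,93,75],[97,24,65,63],[73,31,41],[79,88,38,32],[87,30]],"x":{"e":[57,79,19,50,33],"jtw":{"u":55}}}
After op 9 (remove /x/e): {"o":[[47,87,4,89],25,[67,19,29],{"p":9,"qg":90}],"uva":[[15,81,76,93,75],[97,24,65,63],[73,31,41],[79,88,38,32],[87,30]],"x":{"jtw":{"u":55}}}
After op 10 (replace /uva/3 57): {"o":[[47,87,4,89],25,[67,19,29],{"p":9,"qg":90}],"uva":[[15,81,76,93,75],[97,24,65,63],[73,31,41],57,[87,30]],"x":{"jtw":{"u":55}}}
After op 11 (replace /uva/1/3 95): {"o":[[47,87,4,89],25,[67,19,29],{"p":9,"qg":90}],"uva":[[15,81,76,93,75],[97,24,65,95],[73,31,41],57,[87,30]],"x":{"jtw":{"u":55}}}
After op 12 (replace /uva/1/1 69): {"o":[[47,87,4,89],25,[67,19,29],{"p":9,"qg":90}],"uva":[[15,81,76,93,75],[97,69,65,95],[73,31,41],57,[87,30]],"x":{"jtw":{"u":55}}}
Value at /uva/1/1: 69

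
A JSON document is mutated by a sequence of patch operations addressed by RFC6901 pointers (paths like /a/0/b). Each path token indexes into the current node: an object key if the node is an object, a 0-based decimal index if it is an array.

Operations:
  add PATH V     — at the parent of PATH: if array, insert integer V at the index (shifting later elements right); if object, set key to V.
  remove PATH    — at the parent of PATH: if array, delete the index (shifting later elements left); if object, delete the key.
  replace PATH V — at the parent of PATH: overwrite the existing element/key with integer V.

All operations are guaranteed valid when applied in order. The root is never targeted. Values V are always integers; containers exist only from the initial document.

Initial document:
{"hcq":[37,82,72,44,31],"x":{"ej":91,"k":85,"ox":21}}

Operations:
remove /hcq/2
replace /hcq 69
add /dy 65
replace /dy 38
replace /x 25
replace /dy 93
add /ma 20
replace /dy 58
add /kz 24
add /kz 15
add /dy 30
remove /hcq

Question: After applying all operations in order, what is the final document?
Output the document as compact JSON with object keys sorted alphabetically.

Answer: {"dy":30,"kz":15,"ma":20,"x":25}

Derivation:
After op 1 (remove /hcq/2): {"hcq":[37,82,44,31],"x":{"ej":91,"k":85,"ox":21}}
After op 2 (replace /hcq 69): {"hcq":69,"x":{"ej":91,"k":85,"ox":21}}
After op 3 (add /dy 65): {"dy":65,"hcq":69,"x":{"ej":91,"k":85,"ox":21}}
After op 4 (replace /dy 38): {"dy":38,"hcq":69,"x":{"ej":91,"k":85,"ox":21}}
After op 5 (replace /x 25): {"dy":38,"hcq":69,"x":25}
After op 6 (replace /dy 93): {"dy":93,"hcq":69,"x":25}
After op 7 (add /ma 20): {"dy":93,"hcq":69,"ma":20,"x":25}
After op 8 (replace /dy 58): {"dy":58,"hcq":69,"ma":20,"x":25}
After op 9 (add /kz 24): {"dy":58,"hcq":69,"kz":24,"ma":20,"x":25}
After op 10 (add /kz 15): {"dy":58,"hcq":69,"kz":15,"ma":20,"x":25}
After op 11 (add /dy 30): {"dy":30,"hcq":69,"kz":15,"ma":20,"x":25}
After op 12 (remove /hcq): {"dy":30,"kz":15,"ma":20,"x":25}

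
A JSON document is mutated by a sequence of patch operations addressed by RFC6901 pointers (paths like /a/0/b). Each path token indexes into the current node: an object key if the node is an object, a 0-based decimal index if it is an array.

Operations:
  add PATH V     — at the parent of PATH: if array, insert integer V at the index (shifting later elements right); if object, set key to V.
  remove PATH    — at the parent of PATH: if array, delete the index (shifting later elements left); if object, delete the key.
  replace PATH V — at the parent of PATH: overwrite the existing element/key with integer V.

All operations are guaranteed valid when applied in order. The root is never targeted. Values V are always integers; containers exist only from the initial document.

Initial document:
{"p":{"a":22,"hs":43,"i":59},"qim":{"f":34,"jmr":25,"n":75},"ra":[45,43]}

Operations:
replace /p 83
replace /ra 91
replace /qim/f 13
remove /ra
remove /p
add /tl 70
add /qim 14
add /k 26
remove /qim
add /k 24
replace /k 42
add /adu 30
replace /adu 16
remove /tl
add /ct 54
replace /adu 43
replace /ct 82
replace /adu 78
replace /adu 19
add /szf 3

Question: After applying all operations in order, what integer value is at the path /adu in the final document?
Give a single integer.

Answer: 19

Derivation:
After op 1 (replace /p 83): {"p":83,"qim":{"f":34,"jmr":25,"n":75},"ra":[45,43]}
After op 2 (replace /ra 91): {"p":83,"qim":{"f":34,"jmr":25,"n":75},"ra":91}
After op 3 (replace /qim/f 13): {"p":83,"qim":{"f":13,"jmr":25,"n":75},"ra":91}
After op 4 (remove /ra): {"p":83,"qim":{"f":13,"jmr":25,"n":75}}
After op 5 (remove /p): {"qim":{"f":13,"jmr":25,"n":75}}
After op 6 (add /tl 70): {"qim":{"f":13,"jmr":25,"n":75},"tl":70}
After op 7 (add /qim 14): {"qim":14,"tl":70}
After op 8 (add /k 26): {"k":26,"qim":14,"tl":70}
After op 9 (remove /qim): {"k":26,"tl":70}
After op 10 (add /k 24): {"k":24,"tl":70}
After op 11 (replace /k 42): {"k":42,"tl":70}
After op 12 (add /adu 30): {"adu":30,"k":42,"tl":70}
After op 13 (replace /adu 16): {"adu":16,"k":42,"tl":70}
After op 14 (remove /tl): {"adu":16,"k":42}
After op 15 (add /ct 54): {"adu":16,"ct":54,"k":42}
After op 16 (replace /adu 43): {"adu":43,"ct":54,"k":42}
After op 17 (replace /ct 82): {"adu":43,"ct":82,"k":42}
After op 18 (replace /adu 78): {"adu":78,"ct":82,"k":42}
After op 19 (replace /adu 19): {"adu":19,"ct":82,"k":42}
After op 20 (add /szf 3): {"adu":19,"ct":82,"k":42,"szf":3}
Value at /adu: 19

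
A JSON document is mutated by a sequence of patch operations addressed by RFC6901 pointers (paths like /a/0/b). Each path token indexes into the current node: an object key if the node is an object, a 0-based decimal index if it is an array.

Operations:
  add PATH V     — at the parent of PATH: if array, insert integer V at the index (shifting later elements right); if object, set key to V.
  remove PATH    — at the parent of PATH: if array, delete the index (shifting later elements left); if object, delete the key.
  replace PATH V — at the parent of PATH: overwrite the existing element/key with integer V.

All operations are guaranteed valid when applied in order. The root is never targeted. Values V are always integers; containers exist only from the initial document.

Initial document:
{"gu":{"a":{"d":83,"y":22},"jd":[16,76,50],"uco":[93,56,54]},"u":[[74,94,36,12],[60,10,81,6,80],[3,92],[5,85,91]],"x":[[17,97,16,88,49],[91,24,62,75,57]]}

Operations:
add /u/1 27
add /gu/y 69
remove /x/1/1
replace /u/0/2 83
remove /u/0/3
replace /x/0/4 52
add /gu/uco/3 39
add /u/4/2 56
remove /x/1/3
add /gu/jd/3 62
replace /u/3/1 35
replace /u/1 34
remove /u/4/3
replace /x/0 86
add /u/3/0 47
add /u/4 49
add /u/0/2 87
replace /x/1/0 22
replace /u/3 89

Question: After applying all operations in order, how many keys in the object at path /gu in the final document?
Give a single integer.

Answer: 4

Derivation:
After op 1 (add /u/1 27): {"gu":{"a":{"d":83,"y":22},"jd":[16,76,50],"uco":[93,56,54]},"u":[[74,94,36,12],27,[60,10,81,6,80],[3,92],[5,85,91]],"x":[[17,97,16,88,49],[91,24,62,75,57]]}
After op 2 (add /gu/y 69): {"gu":{"a":{"d":83,"y":22},"jd":[16,76,50],"uco":[93,56,54],"y":69},"u":[[74,94,36,12],27,[60,10,81,6,80],[3,92],[5,85,91]],"x":[[17,97,16,88,49],[91,24,62,75,57]]}
After op 3 (remove /x/1/1): {"gu":{"a":{"d":83,"y":22},"jd":[16,76,50],"uco":[93,56,54],"y":69},"u":[[74,94,36,12],27,[60,10,81,6,80],[3,92],[5,85,91]],"x":[[17,97,16,88,49],[91,62,75,57]]}
After op 4 (replace /u/0/2 83): {"gu":{"a":{"d":83,"y":22},"jd":[16,76,50],"uco":[93,56,54],"y":69},"u":[[74,94,83,12],27,[60,10,81,6,80],[3,92],[5,85,91]],"x":[[17,97,16,88,49],[91,62,75,57]]}
After op 5 (remove /u/0/3): {"gu":{"a":{"d":83,"y":22},"jd":[16,76,50],"uco":[93,56,54],"y":69},"u":[[74,94,83],27,[60,10,81,6,80],[3,92],[5,85,91]],"x":[[17,97,16,88,49],[91,62,75,57]]}
After op 6 (replace /x/0/4 52): {"gu":{"a":{"d":83,"y":22},"jd":[16,76,50],"uco":[93,56,54],"y":69},"u":[[74,94,83],27,[60,10,81,6,80],[3,92],[5,85,91]],"x":[[17,97,16,88,52],[91,62,75,57]]}
After op 7 (add /gu/uco/3 39): {"gu":{"a":{"d":83,"y":22},"jd":[16,76,50],"uco":[93,56,54,39],"y":69},"u":[[74,94,83],27,[60,10,81,6,80],[3,92],[5,85,91]],"x":[[17,97,16,88,52],[91,62,75,57]]}
After op 8 (add /u/4/2 56): {"gu":{"a":{"d":83,"y":22},"jd":[16,76,50],"uco":[93,56,54,39],"y":69},"u":[[74,94,83],27,[60,10,81,6,80],[3,92],[5,85,56,91]],"x":[[17,97,16,88,52],[91,62,75,57]]}
After op 9 (remove /x/1/3): {"gu":{"a":{"d":83,"y":22},"jd":[16,76,50],"uco":[93,56,54,39],"y":69},"u":[[74,94,83],27,[60,10,81,6,80],[3,92],[5,85,56,91]],"x":[[17,97,16,88,52],[91,62,75]]}
After op 10 (add /gu/jd/3 62): {"gu":{"a":{"d":83,"y":22},"jd":[16,76,50,62],"uco":[93,56,54,39],"y":69},"u":[[74,94,83],27,[60,10,81,6,80],[3,92],[5,85,56,91]],"x":[[17,97,16,88,52],[91,62,75]]}
After op 11 (replace /u/3/1 35): {"gu":{"a":{"d":83,"y":22},"jd":[16,76,50,62],"uco":[93,56,54,39],"y":69},"u":[[74,94,83],27,[60,10,81,6,80],[3,35],[5,85,56,91]],"x":[[17,97,16,88,52],[91,62,75]]}
After op 12 (replace /u/1 34): {"gu":{"a":{"d":83,"y":22},"jd":[16,76,50,62],"uco":[93,56,54,39],"y":69},"u":[[74,94,83],34,[60,10,81,6,80],[3,35],[5,85,56,91]],"x":[[17,97,16,88,52],[91,62,75]]}
After op 13 (remove /u/4/3): {"gu":{"a":{"d":83,"y":22},"jd":[16,76,50,62],"uco":[93,56,54,39],"y":69},"u":[[74,94,83],34,[60,10,81,6,80],[3,35],[5,85,56]],"x":[[17,97,16,88,52],[91,62,75]]}
After op 14 (replace /x/0 86): {"gu":{"a":{"d":83,"y":22},"jd":[16,76,50,62],"uco":[93,56,54,39],"y":69},"u":[[74,94,83],34,[60,10,81,6,80],[3,35],[5,85,56]],"x":[86,[91,62,75]]}
After op 15 (add /u/3/0 47): {"gu":{"a":{"d":83,"y":22},"jd":[16,76,50,62],"uco":[93,56,54,39],"y":69},"u":[[74,94,83],34,[60,10,81,6,80],[47,3,35],[5,85,56]],"x":[86,[91,62,75]]}
After op 16 (add /u/4 49): {"gu":{"a":{"d":83,"y":22},"jd":[16,76,50,62],"uco":[93,56,54,39],"y":69},"u":[[74,94,83],34,[60,10,81,6,80],[47,3,35],49,[5,85,56]],"x":[86,[91,62,75]]}
After op 17 (add /u/0/2 87): {"gu":{"a":{"d":83,"y":22},"jd":[16,76,50,62],"uco":[93,56,54,39],"y":69},"u":[[74,94,87,83],34,[60,10,81,6,80],[47,3,35],49,[5,85,56]],"x":[86,[91,62,75]]}
After op 18 (replace /x/1/0 22): {"gu":{"a":{"d":83,"y":22},"jd":[16,76,50,62],"uco":[93,56,54,39],"y":69},"u":[[74,94,87,83],34,[60,10,81,6,80],[47,3,35],49,[5,85,56]],"x":[86,[22,62,75]]}
After op 19 (replace /u/3 89): {"gu":{"a":{"d":83,"y":22},"jd":[16,76,50,62],"uco":[93,56,54,39],"y":69},"u":[[74,94,87,83],34,[60,10,81,6,80],89,49,[5,85,56]],"x":[86,[22,62,75]]}
Size at path /gu: 4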